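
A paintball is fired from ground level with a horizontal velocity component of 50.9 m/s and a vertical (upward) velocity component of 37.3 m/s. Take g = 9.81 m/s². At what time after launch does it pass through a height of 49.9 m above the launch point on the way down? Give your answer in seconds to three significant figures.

5.87 s

Height y(t) = 37.30 t − 4.905 t² = 49.9 gives 4.905 t² − 37.30 t + 49.9 = 0.
t = [37.30 ± √(37.30² − 2·9.81·49.9)] / 9.81 = (37.30 ± 20.30) / 9.81, so t = 1.733 s or t = 5.872 s.
The descending-branch root is 5.872 s.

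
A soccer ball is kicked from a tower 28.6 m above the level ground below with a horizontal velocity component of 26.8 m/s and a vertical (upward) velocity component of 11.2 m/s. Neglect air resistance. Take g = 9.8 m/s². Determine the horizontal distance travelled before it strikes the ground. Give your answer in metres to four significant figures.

102.3 m

With up positive and y = 0 at the ground: y(t) = 28.6 + (11.20) t − 4.900 t². Setting y = 0 and taking the positive root: t = [11.20 + √(11.20² + 2·9.80·28.6)] / 9.80 = (11.20 + 26.19) / 9.80 = 3.815 s.
Horizontal distance: R = vₓ t = 26.80 × 3.815 = 102.3 m.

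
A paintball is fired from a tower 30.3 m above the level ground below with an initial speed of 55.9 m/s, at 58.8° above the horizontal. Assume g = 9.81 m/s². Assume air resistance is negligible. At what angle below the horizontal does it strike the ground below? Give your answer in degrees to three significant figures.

Resolve: vₓ = 55.90 cos 58.8° = 28.96 m/s and v_y0 = 55.90 sin 58.8° = 47.81 m/s.
Vertical motion (up positive, ground at y = 0): 4.905 t² − (47.81) t − 30.3 = 0, so t = (47.81 + √(47.81² + 2·9.81·30.3)) / 9.81 = (47.81 + 53.67) / 9.81 = 10.35 s.
At impact: v_y = v_y0 − g t = −53.67 m/s; vₓ = 28.96 m/s.
Angle below horizontal: arctan(|v_y|/vₓ) = arctan(53.67/28.96) = 61.65°.

61.7°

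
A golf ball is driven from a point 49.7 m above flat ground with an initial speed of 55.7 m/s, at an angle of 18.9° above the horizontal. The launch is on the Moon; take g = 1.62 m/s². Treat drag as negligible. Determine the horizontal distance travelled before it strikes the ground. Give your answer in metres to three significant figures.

1300 m

Resolve: vₓ = 55.70 cos 18.9° = 52.70 m/s and v_y0 = 55.70 sin 18.9° = 18.04 m/s.
The projectile lands when y = 49.7 + (18.04) t − ½·1.62·t² = 0. Positive root: t = (18.04 + √(18.04² + 2·1.62·49.7)) / 1.62 = (18.04 + 22.06) / 1.62 = 24.75 s.
Horizontal distance: R = vₓ t = 52.70 × 24.75 = 1304 m.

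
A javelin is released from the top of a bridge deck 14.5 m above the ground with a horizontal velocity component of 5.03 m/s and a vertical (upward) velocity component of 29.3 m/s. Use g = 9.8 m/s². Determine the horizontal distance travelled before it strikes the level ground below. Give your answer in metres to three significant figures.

32.4 m

With up positive and y = 0 at the ground: y(t) = 14.5 + (29.30) t − 4.900 t². Setting y = 0 and taking the positive root: t = [29.30 + √(29.30² + 2·9.80·14.5)] / 9.80 = (29.30 + 33.80) / 9.80 = 6.439 s.
Horizontal distance: R = vₓ t = 5.030 × 6.439 = 32.39 m.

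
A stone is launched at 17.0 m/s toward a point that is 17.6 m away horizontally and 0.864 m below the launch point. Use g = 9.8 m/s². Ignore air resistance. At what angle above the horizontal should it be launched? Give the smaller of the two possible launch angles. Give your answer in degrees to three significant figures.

Trajectory: y = x tanθ − g x² (1 + tan²θ)/(2v₀²). With x = 17.6, y = −0.864, v₀ = 17.0, g = 9.80:
5.252 tan²θ − 17.6 tanθ + (4.388) = 0.
tanθ = [17.6 ± √(17.6² − 4 × 5.252 × (4.388))] / (2 × 5.252) = (17.6 ± 14.75) / 10.50, giving tanθ = 0.2713 or 3.080.
θ = 15.18° or 72.01°; the smaller is 15.18°.

15.2°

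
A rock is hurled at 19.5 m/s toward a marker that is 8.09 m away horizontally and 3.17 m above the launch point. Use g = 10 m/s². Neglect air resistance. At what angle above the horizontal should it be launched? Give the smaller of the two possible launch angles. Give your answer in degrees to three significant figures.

27.8°

Trajectory: y = x tanθ − g x² (1 + tan²θ)/(2v₀²). With x = 8.09, y = 3.17, v₀ = 19.5, g = 10.0:
0.8606 tan²θ − 8.09 tanθ + (4.031) = 0.
tanθ = [8.09 ± √(8.09² − 4 × 0.8606 × (4.031))] / (2 × 0.8606) = (8.09 ± 7.181) / 1.721, giving tanθ = 0.5279 or 8.873.
θ = 27.83° or 83.57°; the smaller is 27.83°.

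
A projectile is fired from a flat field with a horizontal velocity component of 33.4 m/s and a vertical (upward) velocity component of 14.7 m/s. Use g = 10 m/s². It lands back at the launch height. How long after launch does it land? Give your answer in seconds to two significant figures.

It returns to y = 0 when t = 2 v_y0 / g = 2(14.70)/10.0 = 2.940 s.

2.9 s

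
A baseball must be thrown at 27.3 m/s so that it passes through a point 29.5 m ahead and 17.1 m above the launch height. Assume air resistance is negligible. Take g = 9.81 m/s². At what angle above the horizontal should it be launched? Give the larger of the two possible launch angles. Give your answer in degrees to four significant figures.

Trajectory: y = x tanθ − g x² (1 + tan²θ)/(2v₀²). With x = 29.5, y = 17.1, v₀ = 27.3, g = 9.81:
5.727 tan²θ − 29.5 tanθ + (22.83) = 0.
tanθ = [29.5 ± √(29.5² − 4 × 5.727 × (22.83))] / (2 × 5.727) = (29.5 ± 18.64) / 11.45, giving tanθ = 0.9485 or 4.202.
θ = 43.48° or 76.61°; the larger is 76.61°.

76.61°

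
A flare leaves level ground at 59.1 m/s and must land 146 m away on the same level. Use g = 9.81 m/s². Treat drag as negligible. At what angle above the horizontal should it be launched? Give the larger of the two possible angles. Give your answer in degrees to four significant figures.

Level-ground range R = v₀² sin(2θ)/g ⇒ sin(2θ) = gR/v₀² = 9.81 × 146 / 59.1² = 0.4101.
2θ = 24.21° or 180° − 24.21° = 155.8°, so θ = 12.10° or 77.90°.
The larger angle is 77.90°.

77.90°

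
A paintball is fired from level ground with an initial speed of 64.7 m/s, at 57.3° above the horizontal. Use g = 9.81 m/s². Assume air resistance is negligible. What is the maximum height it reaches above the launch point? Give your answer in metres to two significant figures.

vₓ = 64.70 cos 57.3° = 34.95 m/s; v_y0 = 64.70 sin 57.3° = 54.45 m/s.
Peak height H = v_y0² / (2g) = 2964.3 / 19.62 = 151.1 m.

150 m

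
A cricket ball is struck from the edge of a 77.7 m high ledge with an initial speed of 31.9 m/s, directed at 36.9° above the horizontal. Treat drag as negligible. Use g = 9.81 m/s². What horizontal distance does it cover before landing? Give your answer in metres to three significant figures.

163 m

Resolve: vₓ = 31.90 cos 36.9° = 25.51 m/s and v_y0 = 31.90 sin 36.9° = 19.15 m/s.
With up positive and y = 0 at the ground: y(t) = 77.7 + (19.15) t − 4.905 t². Setting y = 0 and taking the positive root: t = [19.15 + √(19.15² + 2·9.81·77.7)] / 9.81 = (19.15 + 43.49) / 9.81 = 6.386 s.
Horizontal distance: R = vₓ t = 25.51 × 6.386 = 162.9 m.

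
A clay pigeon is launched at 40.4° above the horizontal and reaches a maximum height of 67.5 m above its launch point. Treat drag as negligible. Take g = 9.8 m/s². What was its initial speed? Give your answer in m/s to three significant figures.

56.1 m/s

At the peak v_y = 0, so v_y0 = √(2gH) = √(2 × 9.80 × 67.5) = 36.37 m/s.
v_y0 = v₀ sin θ ⇒ v₀ = 36.37 / sin 40.4° = 56.12 m/s.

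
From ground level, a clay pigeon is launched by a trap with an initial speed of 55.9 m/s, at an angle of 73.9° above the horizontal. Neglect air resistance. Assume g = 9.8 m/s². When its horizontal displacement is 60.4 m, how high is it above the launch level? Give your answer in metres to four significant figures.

134.9 m

vₓ = 55.90 cos 73.9° = 15.50 m/s; v_y0 = 55.90 sin 73.9° = 53.71 m/s.
x = vₓ t ⇒ t = 60.4/15.50 = 3.896 s.
Height: y = v_y0 t − ½ g t² = 53.71 × 3.896 − 4.900 × 3.896² = 209.3 − 74.39 = 134.9 m.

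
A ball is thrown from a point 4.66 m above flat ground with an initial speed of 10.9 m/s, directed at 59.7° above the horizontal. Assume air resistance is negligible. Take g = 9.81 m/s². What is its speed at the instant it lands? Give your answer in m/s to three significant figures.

vₓ = 10.90 cos 59.7° = 5.499 m/s; v_y0 = 10.90 sin 59.7° = 9.411 m/s.
With up positive and y = 0 at the ground: y(t) = 4.66 + (9.411) t − 4.905 t². Setting y = 0 and taking the positive root: t = [9.411 + √(9.411² + 2·9.81·4.66)] / 9.81 = (9.411 + 13.42) / 9.81 = 2.327 s.
Vertical velocity at impact: v_y = v_y0 − g t = 9.411 − 9.81 × 2.327 = −13.42 m/s.
Speed: |v| = √(vₓ² + v_y²) = √(5.499² + 13.42²) = 14.50 m/s.

14.5 m/s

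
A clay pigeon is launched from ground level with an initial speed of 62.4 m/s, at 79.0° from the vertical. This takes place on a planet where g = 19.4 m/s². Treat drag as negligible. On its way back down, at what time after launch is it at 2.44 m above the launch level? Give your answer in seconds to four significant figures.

0.9675 s

Horizontal component vₓ = 62.40 sin 79.0° = 61.25 m/s; vertical v_y0 = 62.40 cos 79.0° = 11.91 m/s.
Set y = v_y0 t − ½ g t² = 2.44: 9.700 t² − 11.91 t + 2.44 = 0.
Quadratic formula: t = (11.91 ± √47.092) / 19.4 = (11.91 ± 6.862) / 19.4 → t = 0.2600 s or 0.9675 s.
The descending-branch root is 0.9675 s.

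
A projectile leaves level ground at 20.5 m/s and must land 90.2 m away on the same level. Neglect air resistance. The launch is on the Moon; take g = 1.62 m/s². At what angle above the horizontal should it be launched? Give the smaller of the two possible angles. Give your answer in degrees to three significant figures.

10.2°

From R = (v₀²/g) sin 2θ: sin 2θ = 1.62 × 90.2 / 420.25 = 0.3477.
2θ = 20.35° or 180° − 20.35° = 159.7°, so θ = 10.17° or 79.83°.
The smaller angle is 10.17°.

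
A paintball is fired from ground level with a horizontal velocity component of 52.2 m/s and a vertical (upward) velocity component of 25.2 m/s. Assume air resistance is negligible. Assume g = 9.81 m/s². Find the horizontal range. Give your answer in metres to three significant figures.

268 m

Time aloft: T = 2 v_y0 / g = 2 × 25.20 / 9.81 = 5.138 s.
Horizontal distance R = vₓ T = 52.20 × 5.138 = 268.2 m.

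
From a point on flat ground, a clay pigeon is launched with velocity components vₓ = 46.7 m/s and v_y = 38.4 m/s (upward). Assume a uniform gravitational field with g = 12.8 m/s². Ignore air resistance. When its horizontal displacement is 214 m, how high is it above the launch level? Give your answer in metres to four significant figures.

41.57 m

x = vₓ t ⇒ t = 214/46.70 = 4.582 s.
Height: y = v_y0 t − ½ g t² = 38.40 × 4.582 − 6.400 × 4.582² = 176.0 − 134.4 = 41.57 m.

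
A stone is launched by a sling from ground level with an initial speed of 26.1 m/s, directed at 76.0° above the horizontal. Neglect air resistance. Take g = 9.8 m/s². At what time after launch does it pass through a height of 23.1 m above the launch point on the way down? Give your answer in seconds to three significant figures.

3.99 s

Resolve: vₓ = 26.10 cos 76.0° = 6.314 m/s and v_y0 = 26.10 sin 76.0° = 25.32 m/s.
Require v_y0 t − ½ g t² = 23.1, i.e. 4.900 t² − 25.32 t + 23.1 = 0.
t = [25.32 ± √(25.32² − 2·9.80·23.1)] / 9.80 = (25.32 ± 13.73) / 9.80, so t = 1.183 s or t = 3.985 s.
The descending-branch root is 3.985 s.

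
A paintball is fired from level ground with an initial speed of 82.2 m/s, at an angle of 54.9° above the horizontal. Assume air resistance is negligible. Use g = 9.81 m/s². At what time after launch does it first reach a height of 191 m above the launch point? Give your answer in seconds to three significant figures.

4.02 s

vₓ = 82.20 cos 54.9° = 47.27 m/s; v_y0 = 82.20 sin 54.9° = 67.25 m/s.
Set y = v_y0 t − ½ g t² = 191: 4.905 t² − 67.25 t + 191 = 0.
Quadratic formula: t = (67.25 ± √775.40) / 9.81 = (67.25 ± 27.85) / 9.81 → t = 4.017 s or 9.694 s.
The first (ascending) time is 4.017 s.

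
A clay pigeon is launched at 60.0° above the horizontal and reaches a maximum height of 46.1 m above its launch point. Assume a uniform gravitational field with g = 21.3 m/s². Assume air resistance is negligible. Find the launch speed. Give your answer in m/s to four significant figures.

51.17 m/s

At the peak v_y = 0, so v_y0 = √(2gH) = √(2 × 21.3 × 46.1) = 44.32 m/s.
v_y0 = v₀ sin θ ⇒ v₀ = 44.32 / sin 60.0° = 51.17 m/s.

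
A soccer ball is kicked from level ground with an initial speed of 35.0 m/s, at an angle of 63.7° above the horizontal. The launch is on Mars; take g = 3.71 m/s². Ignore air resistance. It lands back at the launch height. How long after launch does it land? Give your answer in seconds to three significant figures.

16.9 s

Horizontal component vₓ = 35.00 cos 63.7° = 15.51 m/s; vertical v_y0 = 35.00 sin 63.7° = 31.38 m/s.
Landing at launch height ⇒ T = 2 v_y0 / g = 2 × 31.38 / 3.71 = 16.91 s.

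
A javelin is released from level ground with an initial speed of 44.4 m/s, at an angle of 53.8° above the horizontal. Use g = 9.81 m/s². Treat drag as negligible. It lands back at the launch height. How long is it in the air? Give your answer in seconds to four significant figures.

Components: vₓ = 44.40 cos 53.8° = 26.22 m/s, v_y0 = 44.40 sin 53.8° = 35.83 m/s.
Time of flight on level ground: T = 2 v_y0 / g = 2 × 35.83 / 9.81 = 7.305 s.

7.305 s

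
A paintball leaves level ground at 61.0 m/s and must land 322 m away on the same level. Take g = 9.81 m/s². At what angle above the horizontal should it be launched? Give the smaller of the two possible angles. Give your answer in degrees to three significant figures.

Level-ground range R = v₀² sin(2θ)/g ⇒ sin(2θ) = gR/v₀² = 9.81 × 322 / 61.0² = 0.8489.
2θ = 58.09° or 180° − 58.09° = 121.9°, so θ = 29.05° or 60.95°.
The smaller angle is 29.05°.

29.0°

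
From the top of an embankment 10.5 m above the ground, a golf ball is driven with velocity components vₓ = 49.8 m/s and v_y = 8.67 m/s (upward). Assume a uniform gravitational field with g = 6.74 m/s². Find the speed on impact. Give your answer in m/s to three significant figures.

51.9 m/s

With up positive and y = 0 at the ground: y(t) = 10.5 + (8.670) t − 3.370 t². Setting y = 0 and taking the positive root: t = [8.670 + √(8.670² + 2·6.74·10.5)] / 6.74 = (8.670 + 14.72) / 6.74 = 3.470 s.
Vertical velocity at impact: v_y = v_y0 − g t = 8.670 − 6.74 × 3.470 = −14.72 m/s.
Speed: |v| = √(vₓ² + v_y²) = √(49.80² + 14.72²) = 51.93 m/s.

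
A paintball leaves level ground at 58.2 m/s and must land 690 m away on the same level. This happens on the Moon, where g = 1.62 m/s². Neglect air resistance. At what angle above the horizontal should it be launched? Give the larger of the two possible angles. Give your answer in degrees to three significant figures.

80.4°

From R = (v₀²/g) sin 2θ: sin 2θ = 1.62 × 690 / 3387.2 = 0.3300.
2θ = 19.27° or 180° − 19.27° = 160.7°, so θ = 9.634° or 80.37°.
The larger angle is 80.37°.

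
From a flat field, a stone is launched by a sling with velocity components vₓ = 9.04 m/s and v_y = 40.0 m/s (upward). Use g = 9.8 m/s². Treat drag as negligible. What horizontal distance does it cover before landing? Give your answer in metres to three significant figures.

73.8 m

Time aloft: T = 2 v_y0 / g = 2 × 40.00 / 9.80 = 8.163 s.
Horizontal distance R = vₓ T = 9.040 × 8.163 = 73.80 m.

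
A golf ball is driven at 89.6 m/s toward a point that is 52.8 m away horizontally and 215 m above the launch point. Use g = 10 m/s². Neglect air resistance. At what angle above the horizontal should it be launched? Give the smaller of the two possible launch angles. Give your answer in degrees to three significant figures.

Trajectory: y = x tanθ − g x² (1 + tan²θ)/(2v₀²). With x = 52.8, y = 215, v₀ = 89.6, g = 10.0:
1.736 tan²θ − 52.8 tanθ + (216.7) = 0.
tanθ = [52.8 ± √(52.8² − 4 × 1.736 × (216.7))] / (2 × 1.736) = (52.8 ± 35.81) / 3.473, giving tanθ = 4.892 or 25.52.
θ = 78.45° or 87.76°; the smaller is 78.45°.

78.4°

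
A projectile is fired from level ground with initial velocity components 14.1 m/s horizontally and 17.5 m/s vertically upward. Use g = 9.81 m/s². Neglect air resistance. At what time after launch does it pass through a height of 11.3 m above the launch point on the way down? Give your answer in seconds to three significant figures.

Height y(t) = 17.50 t − 4.905 t² = 11.3 gives 4.905 t² − 17.50 t + 11.3 = 0.
t = [17.50 ± √(17.50² − 2·9.81·11.3)] / 9.81 = (17.50 ± 9.195) / 9.81, so t = 0.8466 s or t = 2.721 s.
The descending-branch root is 2.721 s.

2.72 s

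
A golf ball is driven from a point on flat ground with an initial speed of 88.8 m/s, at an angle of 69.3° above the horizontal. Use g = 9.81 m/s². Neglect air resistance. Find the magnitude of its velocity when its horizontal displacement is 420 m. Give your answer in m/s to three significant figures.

57.5 m/s

Components: vₓ = 88.80 cos 69.3° = 31.39 m/s, v_y0 = 88.80 sin 69.3° = 83.07 m/s.
Time to reach x = 420 m: t = x/vₓ = 420/31.39 = 13.38 s.
Vertical velocity there: v_y = v_y0 − g t = 83.07 − 9.81 × 13.38 = −48.20 m/s.
Speed: √(vₓ² + v_y²) = √(31.39² + 48.20²) = 57.52 m/s.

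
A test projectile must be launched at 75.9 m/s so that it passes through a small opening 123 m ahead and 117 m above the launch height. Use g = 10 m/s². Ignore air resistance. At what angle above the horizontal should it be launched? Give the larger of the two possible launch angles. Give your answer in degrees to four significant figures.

83.01°

Trajectory: y = x tanθ − g x² (1 + tan²θ)/(2v₀²). With x = 123, y = 117, v₀ = 75.9, g = 10.0:
13.13 tan²θ − 123 tanθ + (130.1) = 0.
tanθ = [123 ± √(123² − 4 × 13.13 × (130.1))] / (2 × 13.13) = (123 ± 91.07) / 26.26, giving tanθ = 1.216 or 8.151.
θ = 50.56° or 83.01°; the larger is 83.01°.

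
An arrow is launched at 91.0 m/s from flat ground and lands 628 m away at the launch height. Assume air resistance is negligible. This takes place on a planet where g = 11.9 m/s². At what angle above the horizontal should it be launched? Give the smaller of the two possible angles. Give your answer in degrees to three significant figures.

32.2°

R = v₀² sin 2θ / g gives sin 2θ = gR/v₀² = 11.9·628/91.0² = 0.9025.
2θ = 64.48° or 180° − 64.48° = 115.5°, so θ = 32.24° or 57.76°.
The smaller angle is 32.24°.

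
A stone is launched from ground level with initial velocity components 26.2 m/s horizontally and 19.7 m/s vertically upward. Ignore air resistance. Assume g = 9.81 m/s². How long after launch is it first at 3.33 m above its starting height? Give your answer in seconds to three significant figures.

0.177 s

Height y(t) = 19.70 t − 4.905 t² = 3.33 gives 4.905 t² − 19.70 t + 3.33 = 0.
t = [19.70 ± √(19.70² − 2·9.81·3.33)] / 9.81 = (19.70 ± 17.97) / 9.81, so t = 0.1768 s or t = 3.839 s.
The first (ascending) time is 0.1768 s.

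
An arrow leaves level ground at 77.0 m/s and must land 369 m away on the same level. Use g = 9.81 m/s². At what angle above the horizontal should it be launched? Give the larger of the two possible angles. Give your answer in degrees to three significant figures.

From R = (v₀²/g) sin 2θ: sin 2θ = 9.81 × 369 / 5929.0 = 0.6105.
2θ = 37.63° or 180° − 37.63° = 142.4°, so θ = 18.81° or 71.19°.
The larger angle is 71.19°.

71.2°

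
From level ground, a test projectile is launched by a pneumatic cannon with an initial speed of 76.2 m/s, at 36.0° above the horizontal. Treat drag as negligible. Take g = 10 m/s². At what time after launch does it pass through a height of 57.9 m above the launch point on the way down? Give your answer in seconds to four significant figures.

Components: vₓ = 76.20 cos 36.0° = 61.65 m/s, v_y0 = 76.20 sin 36.0° = 44.79 m/s.
Height y(t) = 44.79 t − 5.000 t² = 57.9 gives 5.000 t² − 44.79 t + 57.9 = 0.
t = [44.79 ± √(44.79² − 2·10.0·57.9)] / 10.0 = (44.79 ± 29.12) / 10.0, so t = 1.567 s or t = 7.391 s.
The descending-branch root is 7.391 s.

7.391 s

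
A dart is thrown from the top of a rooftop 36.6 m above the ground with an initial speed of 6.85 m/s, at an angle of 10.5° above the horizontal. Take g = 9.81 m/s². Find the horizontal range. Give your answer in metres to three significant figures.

19.3 m

vₓ = 6.850 cos 10.5° = 6.735 m/s; v_y0 = 6.850 sin 10.5° = 1.248 m/s.
Vertical motion (up positive, ground at y = 0): 4.905 t² − (1.248) t − 36.6 = 0, so t = (1.248 + √(1.248² + 2·9.81·36.6)) / 9.81 = (1.248 + 26.83) / 9.81 = 2.862 s.
Horizontal distance: R = vₓ t = 6.735 × 2.862 = 19.28 m.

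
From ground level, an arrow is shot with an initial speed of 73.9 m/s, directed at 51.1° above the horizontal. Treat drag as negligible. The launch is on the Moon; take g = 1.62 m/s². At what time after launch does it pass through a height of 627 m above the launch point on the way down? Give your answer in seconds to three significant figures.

vₓ = 73.90 cos 51.1° = 46.41 m/s; v_y0 = 73.90 sin 51.1° = 57.51 m/s.
Height y(t) = 57.51 t − 0.8100 t² = 627 gives 0.8100 t² − 57.51 t + 627 = 0.
Quadratic formula: t = (57.51 ± √1276.2) / 1.62 = (57.51 ± 35.72) / 1.62 → t = 13.45 s or 57.55 s.
The descending-branch root is 57.55 s.

57.6 s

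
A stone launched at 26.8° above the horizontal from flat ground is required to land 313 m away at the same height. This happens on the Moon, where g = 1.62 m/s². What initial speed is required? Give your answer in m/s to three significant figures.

From R = (v₀² / g) sin 2θ: v₀ = √(gR / sin 2θ).
v₀ = √(1.62 × 313 / sin 53.60°) = √(507.1 / 0.8049) = √629.97 = 25.10 m/s.

25.1 m/s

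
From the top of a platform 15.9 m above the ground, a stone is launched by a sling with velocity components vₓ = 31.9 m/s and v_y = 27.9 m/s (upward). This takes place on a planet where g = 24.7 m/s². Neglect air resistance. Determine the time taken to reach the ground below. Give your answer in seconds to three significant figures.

2.73 s

With up positive and y = 0 at the ground: y(t) = 15.9 + (27.90) t − 12.35 t². Setting y = 0 and taking the positive root: t = [27.90 + √(27.90² + 2·24.7·15.9)] / 24.7 = (27.90 + 39.55) / 24.7 = 2.731 s.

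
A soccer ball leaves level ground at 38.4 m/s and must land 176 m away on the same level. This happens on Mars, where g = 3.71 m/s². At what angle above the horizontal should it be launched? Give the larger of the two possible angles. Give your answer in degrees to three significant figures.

76.9°

Level-ground range R = v₀² sin(2θ)/g ⇒ sin(2θ) = gR/v₀² = 3.71 × 176 / 38.4² = 0.4428.
2θ = 26.28° or 180° − 26.28° = 153.7°, so θ = 13.14° or 76.86°.
The larger angle is 76.86°.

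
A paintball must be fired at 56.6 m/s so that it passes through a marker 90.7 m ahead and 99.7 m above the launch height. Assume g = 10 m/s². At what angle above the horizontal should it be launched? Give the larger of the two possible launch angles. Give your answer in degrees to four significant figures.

Trajectory: y = x tanθ − g x² (1 + tan²θ)/(2v₀²). With x = 90.7, y = 99.7, v₀ = 56.6, g = 10.0:
12.84 tan²θ − 90.7 tanθ + (112.5) = 0.
tanθ = [90.7 ± √(90.7² − 4 × 12.84 × (112.5))] / (2 × 12.84) = (90.7 ± 49.46) / 25.68, giving tanθ = 1.606 or 5.458.
θ = 58.09° or 79.62°; the larger is 79.62°.

79.62°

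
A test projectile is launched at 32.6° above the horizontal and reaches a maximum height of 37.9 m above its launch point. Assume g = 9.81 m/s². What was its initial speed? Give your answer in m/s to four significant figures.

50.61 m/s

At the peak v_y = 0, so v_y0 = √(2gH) = √(2 × 9.81 × 37.9) = 27.27 m/s.
v_y0 = v₀ sin θ ⇒ v₀ = 27.27 / sin 32.6° = 50.61 m/s.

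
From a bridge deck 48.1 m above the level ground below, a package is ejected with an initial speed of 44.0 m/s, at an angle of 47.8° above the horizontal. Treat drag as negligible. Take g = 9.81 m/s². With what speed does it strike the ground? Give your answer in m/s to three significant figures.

Horizontal component vₓ = 44.00 cos 47.8° = 29.56 m/s; vertical v_y0 = 44.00 sin 47.8° = 32.60 m/s.
With up positive and y = 0 at the ground: y(t) = 48.1 + (32.60) t − 4.905 t². Setting y = 0 and taking the positive root: t = [32.60 + √(32.60² + 2·9.81·48.1)] / 9.81 = (32.60 + 44.79) / 9.81 = 7.888 s.
Vertical velocity at impact: v_y = v_y0 − g t = 32.60 − 9.81 × 7.888 = −44.79 m/s.
Speed: |v| = √(vₓ² + v_y²) = √(29.56² + 44.79²) = 53.66 m/s.

53.7 m/s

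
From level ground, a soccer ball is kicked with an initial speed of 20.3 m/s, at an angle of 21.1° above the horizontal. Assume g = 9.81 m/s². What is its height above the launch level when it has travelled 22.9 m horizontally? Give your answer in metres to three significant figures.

Components: vₓ = 20.30 cos 21.1° = 18.94 m/s, v_y0 = 20.30 sin 21.1° = 7.308 m/s.
x = vₓ t ⇒ t = 22.9/18.94 = 1.209 s.
Height: y = v_y0 t − ½ g t² = 7.308 × 1.209 − 4.905 × 1.209² = 8.836 − 7.171 = 1.665 m.

1.67 m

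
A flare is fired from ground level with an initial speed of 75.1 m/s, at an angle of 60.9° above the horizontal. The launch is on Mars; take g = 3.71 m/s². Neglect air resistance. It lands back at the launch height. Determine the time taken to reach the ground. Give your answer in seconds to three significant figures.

35.4 s

Horizontal component vₓ = 75.10 cos 60.9° = 36.52 m/s; vertical v_y0 = 75.10 sin 60.9° = 65.62 m/s.
It returns to y = 0 when t = 2 v_y0 / g = 2(65.62)/3.71 = 35.37 s.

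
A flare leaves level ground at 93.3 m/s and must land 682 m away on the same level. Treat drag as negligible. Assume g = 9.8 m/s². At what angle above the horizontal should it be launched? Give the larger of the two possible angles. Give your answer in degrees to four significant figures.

From R = (v₀²/g) sin 2θ: sin 2θ = 9.80 × 682 / 8704.9 = 0.7678.
2θ = 50.16° or 180° − 50.16° = 129.8°, so θ = 25.08° or 64.92°.
The larger angle is 64.92°.

64.92°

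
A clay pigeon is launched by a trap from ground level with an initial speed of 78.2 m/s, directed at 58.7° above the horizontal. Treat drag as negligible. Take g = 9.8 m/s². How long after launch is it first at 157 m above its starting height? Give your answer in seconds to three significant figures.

3.02 s

Components: vₓ = 78.20 cos 58.7° = 40.63 m/s, v_y0 = 78.20 sin 58.7° = 66.82 m/s.
Set y = v_y0 t − ½ g t² = 157: 4.900 t² − 66.82 t + 157 = 0.
Quadratic formula: t = (66.82 ± √1387.5) / 9.80 = (66.82 ± 37.25) / 9.80 → t = 3.017 s or 10.62 s.
The first (ascending) time is 3.017 s.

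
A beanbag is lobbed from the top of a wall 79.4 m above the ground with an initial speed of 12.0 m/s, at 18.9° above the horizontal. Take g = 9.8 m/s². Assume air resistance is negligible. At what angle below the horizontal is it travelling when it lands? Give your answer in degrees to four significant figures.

Resolve: vₓ = 12.00 cos 18.9° = 11.35 m/s and v_y0 = 12.00 sin 18.9° = 3.887 m/s.
With up positive and y = 0 at the ground: y(t) = 79.4 + (3.887) t − 4.900 t². Setting y = 0 and taking the positive root: t = [3.887 + √(3.887² + 2·9.80·79.4)] / 9.80 = (3.887 + 39.64) / 9.80 = 4.442 s.
At impact: v_y = v_y0 − g t = −39.64 m/s; vₓ = 11.35 m/s.
Angle below horizontal: arctan(|v_y|/vₓ) = arctan(39.64/11.35) = 74.02°.

74.02°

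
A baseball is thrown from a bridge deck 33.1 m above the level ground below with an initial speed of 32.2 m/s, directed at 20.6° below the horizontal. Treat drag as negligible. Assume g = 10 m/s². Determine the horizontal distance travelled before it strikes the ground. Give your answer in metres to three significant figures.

50.6 m

Components: vₓ = 32.20 cos 20.6° = 30.14 m/s, v_y0 = −11.33 m/s (downward).
The projectile lands when y = 33.1 + (−11.33) t − ½·10.0·t² = 0. Positive root: t = (−11.33 + √(11.33² + 2·10.0·33.1)) / 10.0 = (−11.33 + 28.11) / 10.0 = 1.678 s.
Horizontal distance: R = vₓ t = 30.14 × 1.678 = 50.59 m.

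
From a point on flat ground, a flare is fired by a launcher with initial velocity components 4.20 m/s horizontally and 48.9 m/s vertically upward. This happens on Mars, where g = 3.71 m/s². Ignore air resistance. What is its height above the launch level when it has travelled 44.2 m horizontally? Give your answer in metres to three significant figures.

309 m

x = vₓ t ⇒ t = 44.2/4.200 = 10.52 s.
Height: y = v_y0 t − ½ g t² = 48.90 × 10.52 − 1.855 × 10.52² = 514.6 − 205.4 = 309.2 m.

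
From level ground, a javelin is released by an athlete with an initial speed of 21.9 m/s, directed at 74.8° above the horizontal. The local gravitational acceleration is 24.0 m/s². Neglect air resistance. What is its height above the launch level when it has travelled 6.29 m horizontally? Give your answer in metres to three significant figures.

8.75 m

Resolve: vₓ = 21.90 cos 74.8° = 5.742 m/s and v_y0 = 21.90 sin 74.8° = 21.13 m/s.
At x = 6.29 m, t = x/vₓ = 6.29/5.742 = 1.095 s.
Height: y = v_y0 t − ½ g t² = 21.13 × 1.095 − 12.00 × 1.095² = 23.15 − 14.40 = 8.751 m.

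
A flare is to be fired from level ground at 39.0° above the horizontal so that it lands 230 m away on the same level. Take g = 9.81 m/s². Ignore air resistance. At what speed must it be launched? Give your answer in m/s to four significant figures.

Level-ground range: R = v₀² sin(2θ)/g, so v₀ = √(gR / sin 2θ).
v₀ = √(9.81 × 230 / sin 78.00°) = √(2256 / 0.9781) = √2306.7 = 48.03 m/s.

48.03 m/s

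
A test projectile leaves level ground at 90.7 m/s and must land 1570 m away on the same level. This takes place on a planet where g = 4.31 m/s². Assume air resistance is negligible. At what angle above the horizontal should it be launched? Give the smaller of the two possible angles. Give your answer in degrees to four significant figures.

27.67°

From R = (v₀²/g) sin 2θ: sin 2θ = 4.31 × 1570 / 8226.5 = 0.8226.
2θ = 55.34° or 180° − 55.34° = 124.7°, so θ = 27.67° or 62.33°.
The smaller angle is 27.67°.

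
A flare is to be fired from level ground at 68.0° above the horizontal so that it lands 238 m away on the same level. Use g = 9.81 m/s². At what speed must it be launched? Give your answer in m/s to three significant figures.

From R = (v₀² / g) sin 2θ: v₀ = √(gR / sin 2θ).
v₀ = √(9.81 × 238 / sin 136.0°) = √(2335 / 0.6947) = √3361.0 = 57.97 m/s.

58.0 m/s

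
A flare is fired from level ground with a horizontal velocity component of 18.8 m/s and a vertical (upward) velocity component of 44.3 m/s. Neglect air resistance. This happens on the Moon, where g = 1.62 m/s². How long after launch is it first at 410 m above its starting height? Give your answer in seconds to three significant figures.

11.8 s

Height y(t) = 44.30 t − 0.8100 t² = 410 gives 0.8100 t² − 44.30 t + 410 = 0.
t = [44.30 ± √(44.30² − 2·1.62·410)] / 1.62 = (44.30 ± 25.18) / 1.62, so t = 11.80 s or t = 42.89 s.
The first (ascending) time is 11.80 s.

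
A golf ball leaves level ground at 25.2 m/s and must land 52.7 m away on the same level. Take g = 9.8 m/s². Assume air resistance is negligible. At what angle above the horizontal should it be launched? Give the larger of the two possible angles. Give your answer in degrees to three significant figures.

62.8°

R = v₀² sin 2θ / g gives sin 2θ = gR/v₀² = 9.80·52.7/25.2² = 0.8133.
2θ = 54.42° or 180° − 54.42° = 125.6°, so θ = 27.21° or 62.79°.
The larger angle is 62.79°.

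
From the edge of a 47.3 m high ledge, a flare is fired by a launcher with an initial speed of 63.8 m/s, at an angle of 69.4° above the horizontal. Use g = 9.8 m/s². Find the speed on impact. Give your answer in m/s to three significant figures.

70.7 m/s

Horizontal component vₓ = 63.80 cos 69.4° = 22.45 m/s; vertical v_y0 = 63.80 sin 69.4° = 59.72 m/s.
With up positive and y = 0 at the ground: y(t) = 47.3 + (59.72) t − 4.900 t². Setting y = 0 and taking the positive root: t = [59.72 + √(59.72² + 2·9.80·47.3)] / 9.80 = (59.72 + 67.03) / 9.80 = 12.93 s.
Vertical velocity at impact: v_y = v_y0 − g t = 59.72 − 9.80 × 12.93 = −67.03 m/s.
Speed: |v| = √(vₓ² + v_y²) = √(22.45² + 67.03²) = 70.69 m/s.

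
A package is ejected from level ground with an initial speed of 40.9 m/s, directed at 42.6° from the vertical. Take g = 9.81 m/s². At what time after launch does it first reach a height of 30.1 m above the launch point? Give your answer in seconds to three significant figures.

Horizontal component vₓ = 40.90 sin 42.6° = 27.68 m/s; vertical v_y0 = 40.90 cos 42.6° = 30.11 m/s.
Set y = v_y0 t − ½ g t² = 30.1: 4.905 t² − 30.11 t + 30.1 = 0.
Quadratic formula: t = (30.11 ± √315.83) / 9.81 = (30.11 ± 17.77) / 9.81 → t = 1.257 s or 4.881 s.
The first (ascending) time is 1.257 s.

1.26 s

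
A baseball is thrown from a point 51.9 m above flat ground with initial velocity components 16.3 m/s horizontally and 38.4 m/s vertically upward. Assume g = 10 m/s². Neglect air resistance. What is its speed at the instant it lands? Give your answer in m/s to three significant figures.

Vertical motion (up positive, ground at y = 0): 5.000 t² − (38.40) t − 51.9 = 0, so t = (38.40 + √(38.40² + 2·10.0·51.9)) / 10.0 = (38.40 + 50.13) / 10.0 = 8.853 s.
Vertical velocity at impact: v_y = v_y0 − g t = 38.40 − 10.0 × 8.853 = −50.13 m/s.
Speed: |v| = √(vₓ² + v_y²) = √(16.30² + 50.13²) = 52.71 m/s.

52.7 m/s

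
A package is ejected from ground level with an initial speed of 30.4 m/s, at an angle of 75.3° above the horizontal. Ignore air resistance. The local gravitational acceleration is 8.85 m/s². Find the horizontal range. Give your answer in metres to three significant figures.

51.3 m

Horizontal component vₓ = 30.40 cos 75.3° = 7.714 m/s; vertical v_y0 = 30.40 sin 75.3° = 29.40 m/s.
Flight time T = 2 v_y0 / g = 6.645 s.
Range: R = vₓ T = 7.714 × 6.645 = 51.26 m.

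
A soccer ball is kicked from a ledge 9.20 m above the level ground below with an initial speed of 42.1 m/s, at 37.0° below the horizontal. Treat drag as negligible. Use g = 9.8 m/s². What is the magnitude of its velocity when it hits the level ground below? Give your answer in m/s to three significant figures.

Horizontal component vₓ = 42.10 cos 37.0° = 33.62 m/s; vertical v_y0 = −25.34 m/s (downward).
With up positive and y = 0 at the ground: y(t) = 9.20 + (−25.34) t − 4.900 t². Setting y = 0 and taking the positive root: t = [−25.34 + √(25.34² + 2·9.80·9.20)] / 9.80 = (−25.34 + 28.67) / 9.80 = 0.3407 s.
Vertical velocity at impact: v_y = v_y0 − g t = −25.34 − 9.80 × 0.3407 = −28.67 m/s.
Speed: |v| = √(vₓ² + v_y²) = √(33.62² + 28.67²) = 44.19 m/s.

44.2 m/s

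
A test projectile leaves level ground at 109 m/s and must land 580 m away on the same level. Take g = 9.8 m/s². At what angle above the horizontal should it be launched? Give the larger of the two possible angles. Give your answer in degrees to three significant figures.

Level-ground range R = v₀² sin(2θ)/g ⇒ sin(2θ) = gR/v₀² = 9.80 × 580 / 109² = 0.4784.
2θ = 28.58° or 180° − 28.58° = 151.4°, so θ = 14.29° or 75.71°.
The larger angle is 75.71°.

75.7°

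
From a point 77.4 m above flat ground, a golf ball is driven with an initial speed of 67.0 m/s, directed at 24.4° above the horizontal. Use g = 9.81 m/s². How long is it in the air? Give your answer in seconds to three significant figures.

Components: vₓ = 67.00 cos 24.4° = 61.02 m/s, v_y0 = 67.00 sin 24.4° = 27.68 m/s.
With up positive and y = 0 at the ground: y(t) = 77.4 + (27.68) t − 4.905 t². Setting y = 0 and taking the positive root: t = [27.68 + √(27.68² + 2·9.81·77.4)] / 9.81 = (27.68 + 47.80) / 9.81 = 7.694 s.

7.69 s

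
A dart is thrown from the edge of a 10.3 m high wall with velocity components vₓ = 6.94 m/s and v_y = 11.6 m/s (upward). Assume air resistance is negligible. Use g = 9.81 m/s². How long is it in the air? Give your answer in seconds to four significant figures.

Vertical motion (up positive, ground at y = 0): 4.905 t² − (11.60) t − 10.3 = 0, so t = (11.60 + √(11.60² + 2·9.81·10.3)) / 9.81 = (11.60 + 18.35) / 9.81 = 3.053 s.

3.053 s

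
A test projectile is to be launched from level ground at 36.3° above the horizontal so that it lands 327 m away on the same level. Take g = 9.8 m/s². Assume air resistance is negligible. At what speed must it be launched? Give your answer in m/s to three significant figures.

58.0 m/s

From R = (v₀² / g) sin 2θ: v₀ = √(gR / sin 2θ).
v₀ = √(9.80 × 327 / sin 72.60°) = √(3205 / 0.9542) = √3358.3 = 57.95 m/s.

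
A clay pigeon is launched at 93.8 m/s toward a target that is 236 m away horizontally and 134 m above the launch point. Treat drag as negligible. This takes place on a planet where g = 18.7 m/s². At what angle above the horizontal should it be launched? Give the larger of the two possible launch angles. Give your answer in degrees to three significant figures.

70.6°

Trajectory: y = x tanθ − g x² (1 + tan²θ)/(2v₀²). With x = 236, y = 134, v₀ = 93.8, g = 18.7:
59.19 tan²θ − 236 tanθ + (193.2) = 0.
tanθ = [236 ± √(236² − 4 × 59.19 × (193.2))] / (2 × 59.19) = (236 ± 99.79) / 118.4, giving tanθ = 1.151 or 2.837.
θ = 49.01° or 70.58°; the larger is 70.58°.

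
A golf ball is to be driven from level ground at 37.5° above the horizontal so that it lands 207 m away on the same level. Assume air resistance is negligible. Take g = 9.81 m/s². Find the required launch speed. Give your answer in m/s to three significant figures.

45.9 m/s

From R = (v₀² / g) sin 2θ: v₀ = √(gR / sin 2θ).
v₀ = √(9.81 × 207 / sin 75.00°) = √(2031 / 0.9659) = √2102.3 = 45.85 m/s.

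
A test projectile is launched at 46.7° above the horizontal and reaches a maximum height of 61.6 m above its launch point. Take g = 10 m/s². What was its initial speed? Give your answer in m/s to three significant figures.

At the peak v_y = 0, so v_y0 = √(2gH) = √(2 × 10.0 × 61.6) = 35.10 m/s.
v_y0 = v₀ sin θ ⇒ v₀ = 35.10 / sin 46.7° = 48.23 m/s.

48.2 m/s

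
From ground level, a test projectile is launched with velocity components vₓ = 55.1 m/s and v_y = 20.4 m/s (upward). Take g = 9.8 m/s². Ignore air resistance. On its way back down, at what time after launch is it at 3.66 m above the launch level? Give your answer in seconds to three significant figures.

Require v_y0 t − ½ g t² = 3.66, i.e. 4.900 t² − 20.40 t + 3.66 = 0.
Quadratic formula: t = (20.40 ± √344.42) / 9.80 = (20.40 ± 18.56) / 9.80 → t = 0.1879 s or 3.975 s.
The descending-branch root is 3.975 s.

3.98 s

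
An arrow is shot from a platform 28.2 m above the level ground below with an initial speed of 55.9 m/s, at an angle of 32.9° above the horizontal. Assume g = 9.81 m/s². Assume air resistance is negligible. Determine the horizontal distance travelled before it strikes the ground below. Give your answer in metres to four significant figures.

Components: vₓ = 55.90 cos 32.9° = 46.93 m/s, v_y0 = 55.90 sin 32.9° = 30.36 m/s.
With up positive and y = 0 at the ground: y(t) = 28.2 + (30.36) t − 4.905 t². Setting y = 0 and taking the positive root: t = [30.36 + √(30.36² + 2·9.81·28.2)] / 9.81 = (30.36 + 38.41) / 9.81 = 7.010 s.
Horizontal distance: R = vₓ t = 46.93 × 7.010 = 329.0 m.

329.0 m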